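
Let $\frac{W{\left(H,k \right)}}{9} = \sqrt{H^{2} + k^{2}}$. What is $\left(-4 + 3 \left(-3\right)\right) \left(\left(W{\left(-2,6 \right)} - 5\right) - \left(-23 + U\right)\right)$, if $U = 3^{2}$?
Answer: $-117 - 234 \sqrt{10} \approx -856.97$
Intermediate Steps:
$U = 9$
$W{\left(H,k \right)} = 9 \sqrt{H^{2} + k^{2}}$
$\left(-4 + 3 \left(-3\right)\right) \left(\left(W{\left(-2,6 \right)} - 5\right) - \left(-23 + U\right)\right) = \left(-4 + 3 \left(-3\right)\right) \left(\left(9 \sqrt{\left(-2\right)^{2} + 6^{2}} - 5\right) + \left(23 - 9\right)\right) = \left(-4 - 9\right) \left(\left(9 \sqrt{4 + 36} - 5\right) + \left(23 - 9\right)\right) = - 13 \left(\left(9 \sqrt{40} - 5\right) + 14\right) = - 13 \left(\left(9 \cdot 2 \sqrt{10} - 5\right) + 14\right) = - 13 \left(\left(18 \sqrt{10} - 5\right) + 14\right) = - 13 \left(\left(-5 + 18 \sqrt{10}\right) + 14\right) = - 13 \left(9 + 18 \sqrt{10}\right) = -117 - 234 \sqrt{10}$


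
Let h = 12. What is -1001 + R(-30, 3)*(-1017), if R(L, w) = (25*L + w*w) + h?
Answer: 740392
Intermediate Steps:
R(L, w) = 12 + w² + 25*L (R(L, w) = (25*L + w*w) + 12 = (25*L + w²) + 12 = (w² + 25*L) + 12 = 12 + w² + 25*L)
-1001 + R(-30, 3)*(-1017) = -1001 + (12 + 3² + 25*(-30))*(-1017) = -1001 + (12 + 9 - 750)*(-1017) = -1001 - 729*(-1017) = -1001 + 741393 = 740392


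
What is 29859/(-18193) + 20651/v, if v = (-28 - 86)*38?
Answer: -505052831/78812076 ≈ -6.4083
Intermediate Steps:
v = -4332 (v = -114*38 = -4332)
29859/(-18193) + 20651/v = 29859/(-18193) + 20651/(-4332) = 29859*(-1/18193) + 20651*(-1/4332) = -29859/18193 - 20651/4332 = -505052831/78812076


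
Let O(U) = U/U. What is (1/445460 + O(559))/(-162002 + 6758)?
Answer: -148487/23051664080 ≈ -6.4415e-6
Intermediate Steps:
O(U) = 1
(1/445460 + O(559))/(-162002 + 6758) = (1/445460 + 1)/(-162002 + 6758) = (1/445460 + 1)/(-155244) = (445461/445460)*(-1/155244) = -148487/23051664080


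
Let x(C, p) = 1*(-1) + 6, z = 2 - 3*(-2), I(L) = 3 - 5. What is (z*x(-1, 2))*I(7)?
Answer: -80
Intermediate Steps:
I(L) = -2
z = 8 (z = 2 + 6 = 8)
x(C, p) = 5 (x(C, p) = -1 + 6 = 5)
(z*x(-1, 2))*I(7) = (8*5)*(-2) = 40*(-2) = -80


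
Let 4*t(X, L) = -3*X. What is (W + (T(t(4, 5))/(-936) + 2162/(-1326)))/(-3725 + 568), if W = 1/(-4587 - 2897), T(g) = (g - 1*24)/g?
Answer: 16277155/31329386088 ≈ 0.00051955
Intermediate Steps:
t(X, L) = -3*X/4 (t(X, L) = (-3*X)/4 = -3*X/4)
T(g) = (-24 + g)/g (T(g) = (g - 24)/g = (-24 + g)/g)
W = -1/7484 (W = 1/(-7484) = -1/7484 ≈ -0.00013362)
(W + (T(t(4, 5))/(-936) + 2162/(-1326)))/(-3725 + 568) = (-1/7484 + (((-24 - ¾*4)/((-¾*4)))/(-936) + 2162/(-1326)))/(-3725 + 568) = (-1/7484 + (((-24 - 3)/(-3))*(-1/936) + 2162*(-1/1326)))/(-3157) = (-1/7484 + (-⅓*(-27)*(-1/936) - 1081/663))*(-1/3157) = (-1/7484 + (9*(-1/936) - 1081/663))*(-1/3157) = (-1/7484 + (-1/104 - 1081/663))*(-1/3157) = (-1/7484 - 8699/5304)*(-1/3157) = -16277155/9923784*(-1/3157) = 16277155/31329386088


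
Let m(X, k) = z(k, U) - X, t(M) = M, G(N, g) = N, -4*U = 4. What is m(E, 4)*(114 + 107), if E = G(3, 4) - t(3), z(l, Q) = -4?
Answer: -884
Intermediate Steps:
U = -1 (U = -¼*4 = -1)
E = 0 (E = 3 - 1*3 = 3 - 3 = 0)
m(X, k) = -4 - X
m(E, 4)*(114 + 107) = (-4 - 1*0)*(114 + 107) = (-4 + 0)*221 = -4*221 = -884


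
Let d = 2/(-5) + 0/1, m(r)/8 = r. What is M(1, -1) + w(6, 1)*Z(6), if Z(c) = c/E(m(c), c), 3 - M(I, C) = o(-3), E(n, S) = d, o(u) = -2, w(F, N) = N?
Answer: -10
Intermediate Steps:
m(r) = 8*r
d = -⅖ (d = 2*(-⅕) + 0*1 = -⅖ + 0 = -⅖ ≈ -0.40000)
E(n, S) = -⅖
M(I, C) = 5 (M(I, C) = 3 - 1*(-2) = 3 + 2 = 5)
Z(c) = -5*c/2 (Z(c) = c/(-⅖) = c*(-5/2) = -5*c/2)
M(1, -1) + w(6, 1)*Z(6) = 5 + 1*(-5/2*6) = 5 + 1*(-15) = 5 - 15 = -10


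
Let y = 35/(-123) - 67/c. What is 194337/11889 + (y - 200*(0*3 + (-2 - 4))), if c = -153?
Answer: 10080683291/8286633 ≈ 1216.5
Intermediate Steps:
y = 962/6273 (y = 35/(-123) - 67/(-153) = 35*(-1/123) - 67*(-1/153) = -35/123 + 67/153 = 962/6273 ≈ 0.15336)
194337/11889 + (y - 200*(0*3 + (-2 - 4))) = 194337/11889 + (962/6273 - 200*(0*3 + (-2 - 4))) = 194337*(1/11889) + (962/6273 - 200*(0 - 6)) = 21593/1321 + (962/6273 - 200*(-6)) = 21593/1321 + (962/6273 + 1200) = 21593/1321 + 7528562/6273 = 10080683291/8286633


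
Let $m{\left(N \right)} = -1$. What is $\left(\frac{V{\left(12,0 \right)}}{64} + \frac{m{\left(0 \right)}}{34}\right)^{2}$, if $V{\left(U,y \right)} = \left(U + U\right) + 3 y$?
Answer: $\frac{2209}{18496} \approx 0.11943$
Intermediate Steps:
$V{\left(U,y \right)} = 2 U + 3 y$
$\left(\frac{V{\left(12,0 \right)}}{64} + \frac{m{\left(0 \right)}}{34}\right)^{2} = \left(\frac{2 \cdot 12 + 3 \cdot 0}{64} - \frac{1}{34}\right)^{2} = \left(\left(24 + 0\right) \frac{1}{64} - \frac{1}{34}\right)^{2} = \left(24 \cdot \frac{1}{64} - \frac{1}{34}\right)^{2} = \left(\frac{3}{8} - \frac{1}{34}\right)^{2} = \left(\frac{47}{136}\right)^{2} = \frac{2209}{18496}$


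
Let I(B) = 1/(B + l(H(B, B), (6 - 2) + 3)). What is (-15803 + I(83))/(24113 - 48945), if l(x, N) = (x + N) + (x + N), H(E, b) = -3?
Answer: 179759/282464 ≈ 0.63640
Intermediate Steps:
l(x, N) = 2*N + 2*x (l(x, N) = (N + x) + (N + x) = 2*N + 2*x)
I(B) = 1/(8 + B) (I(B) = 1/(B + (2*((6 - 2) + 3) + 2*(-3))) = 1/(B + (2*(4 + 3) - 6)) = 1/(B + (2*7 - 6)) = 1/(B + (14 - 6)) = 1/(B + 8) = 1/(8 + B))
(-15803 + I(83))/(24113 - 48945) = (-15803 + 1/(8 + 83))/(24113 - 48945) = (-15803 + 1/91)/(-24832) = (-15803 + 1/91)*(-1/24832) = -1438072/91*(-1/24832) = 179759/282464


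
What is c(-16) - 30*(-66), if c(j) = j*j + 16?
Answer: 2252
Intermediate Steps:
c(j) = 16 + j² (c(j) = j² + 16 = 16 + j²)
c(-16) - 30*(-66) = (16 + (-16)²) - 30*(-66) = (16 + 256) + 1980 = 272 + 1980 = 2252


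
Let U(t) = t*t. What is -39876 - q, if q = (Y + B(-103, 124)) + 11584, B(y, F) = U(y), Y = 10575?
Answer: -72644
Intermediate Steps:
U(t) = t**2
B(y, F) = y**2
q = 32768 (q = (10575 + (-103)**2) + 11584 = (10575 + 10609) + 11584 = 21184 + 11584 = 32768)
-39876 - q = -39876 - 1*32768 = -39876 - 32768 = -72644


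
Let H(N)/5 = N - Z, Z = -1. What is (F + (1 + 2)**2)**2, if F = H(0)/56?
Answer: 259081/3136 ≈ 82.615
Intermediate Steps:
H(N) = 5 + 5*N (H(N) = 5*(N - 1*(-1)) = 5*(N + 1) = 5*(1 + N) = 5 + 5*N)
F = 5/56 (F = (5 + 5*0)/56 = (5 + 0)*(1/56) = 5*(1/56) = 5/56 ≈ 0.089286)
(F + (1 + 2)**2)**2 = (5/56 + (1 + 2)**2)**2 = (5/56 + 3**2)**2 = (5/56 + 9)**2 = (509/56)**2 = 259081/3136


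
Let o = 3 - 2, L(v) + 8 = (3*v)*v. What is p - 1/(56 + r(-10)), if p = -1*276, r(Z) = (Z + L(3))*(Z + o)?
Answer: -6899/25 ≈ -275.96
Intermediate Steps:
L(v) = -8 + 3*v² (L(v) = -8 + (3*v)*v = -8 + 3*v²)
o = 1
r(Z) = (1 + Z)*(19 + Z) (r(Z) = (Z + (-8 + 3*3²))*(Z + 1) = (Z + (-8 + 3*9))*(1 + Z) = (Z + (-8 + 27))*(1 + Z) = (Z + 19)*(1 + Z) = (19 + Z)*(1 + Z) = (1 + Z)*(19 + Z))
p = -276
p - 1/(56 + r(-10)) = -276 - 1/(56 + (19 + (-10)² + 20*(-10))) = -276 - 1/(56 + (19 + 100 - 200)) = -276 - 1/(56 - 81) = -276 - 1/(-25) = -276 - 1*(-1/25) = -276 + 1/25 = -6899/25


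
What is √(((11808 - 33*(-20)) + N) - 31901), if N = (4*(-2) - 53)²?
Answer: 4*I*√982 ≈ 125.35*I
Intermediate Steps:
N = 3721 (N = (-8 - 53)² = (-61)² = 3721)
√(((11808 - 33*(-20)) + N) - 31901) = √(((11808 - 33*(-20)) + 3721) - 31901) = √(((11808 + 660) + 3721) - 31901) = √((12468 + 3721) - 31901) = √(16189 - 31901) = √(-15712) = 4*I*√982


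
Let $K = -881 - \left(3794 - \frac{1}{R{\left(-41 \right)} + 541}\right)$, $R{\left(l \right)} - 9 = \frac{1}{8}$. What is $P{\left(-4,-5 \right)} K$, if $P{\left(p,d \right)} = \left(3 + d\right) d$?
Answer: $- \frac{205746670}{4401} \approx -46750.0$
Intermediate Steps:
$R{\left(l \right)} = \frac{73}{8}$ ($R{\left(l \right)} = 9 + \frac{1}{8} = \frac{73}{8}$)
$P{\left(p,d \right)} = d \left(3 + d\right)$
$K = - \frac{20574667}{4401}$ ($K = -881 - \left(3794 - \frac{1}{\frac{73}{8} + 541}\right) = -881 - \left(3794 - \frac{1}{\frac{4401}{8}}\right) = -881 + \left(\frac{8}{4401} - 3794\right) = -881 - \frac{16697386}{4401} = - \frac{20574667}{4401} \approx -4675.0$)
$P{\left(-4,-5 \right)} K = - 5 \left(3 - 5\right) \left(- \frac{20574667}{4401}\right) = \left(-5\right) \left(-2\right) \left(- \frac{20574667}{4401}\right) = 10 \left(- \frac{20574667}{4401}\right) = - \frac{205746670}{4401}$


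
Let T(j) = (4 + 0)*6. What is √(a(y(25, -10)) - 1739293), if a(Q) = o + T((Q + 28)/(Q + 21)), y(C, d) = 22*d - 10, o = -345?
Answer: I*√1739614 ≈ 1318.9*I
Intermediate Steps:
T(j) = 24 (T(j) = 4*6 = 24)
y(C, d) = -10 + 22*d
a(Q) = -321 (a(Q) = -345 + 24 = -321)
√(a(y(25, -10)) - 1739293) = √(-321 - 1739293) = √(-1739614) = I*√1739614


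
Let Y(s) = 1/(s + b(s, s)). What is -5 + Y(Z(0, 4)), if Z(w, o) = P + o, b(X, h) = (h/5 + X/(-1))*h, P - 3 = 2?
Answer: -1400/279 ≈ -5.0179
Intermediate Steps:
P = 5 (P = 3 + 2 = 5)
b(X, h) = h*(-X + h/5) (b(X, h) = (h*(1/5) + X*(-1))*h = (h/5 - X)*h = (-X + h/5)*h = h*(-X + h/5))
Z(w, o) = 5 + o
Y(s) = 1/(s - 4*s**2/5) (Y(s) = 1/(s + s*(s - 5*s)/5) = 1/(s + s*(-4*s)/5) = 1/(s - 4*s**2/5))
-5 + Y(Z(0, 4)) = -5 + 5/((5 + 4)*(5 - 4*(5 + 4))) = -5 + 5/(9*(5 - 4*9)) = -5 + 5*(1/9)/(5 - 36) = -5 + 5*(1/9)/(-31) = -5 + 5*(1/9)*(-1/31) = -5 - 5/279 = -1400/279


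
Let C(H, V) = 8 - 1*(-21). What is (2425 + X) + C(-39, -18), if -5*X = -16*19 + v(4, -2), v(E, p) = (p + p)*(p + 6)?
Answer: 2518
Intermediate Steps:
v(E, p) = 2*p*(6 + p) (v(E, p) = (2*p)*(6 + p) = 2*p*(6 + p))
X = 64 (X = -(-16*19 + 2*(-2)*(6 - 2))/5 = -(-304 + 2*(-2)*4)/5 = -(-304 - 16)/5 = -⅕*(-320) = 64)
C(H, V) = 29 (C(H, V) = 8 + 21 = 29)
(2425 + X) + C(-39, -18) = (2425 + 64) + 29 = 2489 + 29 = 2518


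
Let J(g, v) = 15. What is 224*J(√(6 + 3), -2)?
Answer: 3360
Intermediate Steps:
224*J(√(6 + 3), -2) = 224*15 = 3360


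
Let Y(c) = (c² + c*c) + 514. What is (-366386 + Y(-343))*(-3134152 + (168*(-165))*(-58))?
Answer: 199307109008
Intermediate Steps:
Y(c) = 514 + 2*c² (Y(c) = (c² + c²) + 514 = 2*c² + 514 = 514 + 2*c²)
(-366386 + Y(-343))*(-3134152 + (168*(-165))*(-58)) = (-366386 + (514 + 2*(-343)²))*(-3134152 + (168*(-165))*(-58)) = (-366386 + (514 + 2*117649))*(-3134152 - 27720*(-58)) = (-366386 + (514 + 235298))*(-3134152 + 1607760) = (-366386 + 235812)*(-1526392) = -130574*(-1526392) = 199307109008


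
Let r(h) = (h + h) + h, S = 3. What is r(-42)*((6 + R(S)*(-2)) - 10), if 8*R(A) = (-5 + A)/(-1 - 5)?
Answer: 1029/2 ≈ 514.50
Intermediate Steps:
R(A) = 5/48 - A/48 (R(A) = ((-5 + A)/(-1 - 5))/8 = ((-5 + A)/(-6))/8 = ((-5 + A)*(-1/6))/8 = (5/6 - A/6)/8 = 5/48 - A/48)
r(h) = 3*h (r(h) = 2*h + h = 3*h)
r(-42)*((6 + R(S)*(-2)) - 10) = (3*(-42))*((6 + (5/48 - 1/48*3)*(-2)) - 10) = -126*((6 + (5/48 - 1/16)*(-2)) - 10) = -126*((6 + (1/24)*(-2)) - 10) = -126*((6 - 1/12) - 10) = -126*(71/12 - 10) = -126*(-49/12) = 1029/2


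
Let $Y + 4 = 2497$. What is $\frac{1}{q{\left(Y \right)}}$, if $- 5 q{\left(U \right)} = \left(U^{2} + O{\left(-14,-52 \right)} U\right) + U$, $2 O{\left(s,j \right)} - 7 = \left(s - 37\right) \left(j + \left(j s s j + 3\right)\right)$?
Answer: $\frac{1}{6736507317} \approx 1.4844 \cdot 10^{-10}$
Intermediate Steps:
$Y = 2493$ ($Y = -4 + 2497 = 2493$)
$O{\left(s,j \right)} = \frac{7}{2} + \frac{\left(-37 + s\right) \left(3 + j + j^{2} s^{2}\right)}{2}$ ($O{\left(s,j \right)} = \frac{7}{2} + \frac{\left(s - 37\right) \left(j + \left(j s s j + 3\right)\right)}{2} = \frac{7}{2} + \frac{\left(-37 + s\right) \left(j + \left(j s^{2} j + 3\right)\right)}{2} = \frac{7}{2} + \frac{\left(-37 + s\right) \left(j + \left(j^{2} s^{2} + 3\right)\right)}{2} = \frac{7}{2} + \frac{\left(-37 + s\right) \left(j + \left(3 + j^{2} s^{2}\right)\right)}{2} = \frac{7}{2} + \frac{\left(-37 + s\right) \left(3 + j + j^{2} s^{2}\right)}{2}$)
$q{\left(U \right)} = - \frac{U^{2}}{5} + \frac{13513338 U}{5}$ ($q{\left(U \right)} = - \frac{\left(U^{2} + \left(-52 - -962 + \frac{3}{2} \left(-14\right) + \frac{1}{2} \left(-52\right) \left(-14\right) + \frac{\left(-52\right)^{2} \left(-14\right)^{3}}{2} - \frac{37 \left(-52\right)^{2} \left(-14\right)^{2}}{2}\right) U\right) + U}{5} = - \frac{\left(U^{2} + \left(-52 + 962 - 21 + 364 + \frac{1}{2} \cdot 2704 \left(-2744\right) - 50024 \cdot 196\right) U\right) + U}{5} = - \frac{\left(U^{2} + \left(-52 + 962 - 21 + 364 - 3709888 - 9804704\right) U\right) + U}{5} = - \frac{\left(U^{2} - 13513339 U\right) + U}{5} = - \frac{U^{2} - 13513338 U}{5} = - \frac{U^{2}}{5} + \frac{13513338 U}{5}$)
$\frac{1}{q{\left(Y \right)}} = \frac{1}{\frac{1}{5} \cdot 2493 \left(13513338 - 2493\right)} = \frac{1}{\frac{1}{5} \cdot 2493 \cdot 13510845} = \frac{1}{6736507317}$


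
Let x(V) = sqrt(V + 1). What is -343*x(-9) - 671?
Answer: -671 - 686*I*sqrt(2) ≈ -671.0 - 970.15*I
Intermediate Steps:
x(V) = sqrt(1 + V)
-343*x(-9) - 671 = -343*sqrt(1 - 9) - 671 = -686*I*sqrt(2) - 671 = -671 - 686*I*sqrt(2)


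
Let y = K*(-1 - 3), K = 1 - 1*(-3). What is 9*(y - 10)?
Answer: -234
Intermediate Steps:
K = 4 (K = 1 + 3 = 4)
y = -16 (y = 4*(-1 - 3) = 4*(-4) = -16)
9*(y - 10) = 9*(-16 - 10) = 9*(-26) = -234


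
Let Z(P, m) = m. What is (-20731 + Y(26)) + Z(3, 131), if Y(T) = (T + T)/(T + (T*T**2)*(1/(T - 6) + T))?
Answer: -906956195/44027 ≈ -20600.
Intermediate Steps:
Y(T) = 2*T/(T + T**3*(T + 1/(-6 + T))) (Y(T) = (2*T)/(T + T**3*(1/(-6 + T) + T)) = (2*T)/(T + T**3*(T + 1/(-6 + T))) = 2*T/(T + T**3*(T + 1/(-6 + T))))
(-20731 + Y(26)) + Z(3, 131) = (-20731 + 2*(-6 + 26)/(-6 + 26 + 26**2 + 26**4 - 6*26**3)) + 131 = (-20731 + 2*20/(-6 + 26 + 676 + 456976 - 6*17576)) + 131 = (-20731 + 2*20/(-6 + 26 + 676 + 456976 - 105456)) + 131 = (-20731 + 2*20/352216) + 131 = (-20731 + 2*(1/352216)*20) + 131 = (-20731 + 5/44027) + 131 = -912723732/44027 + 131 = -906956195/44027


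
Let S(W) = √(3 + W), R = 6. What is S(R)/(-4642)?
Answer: -3/4642 ≈ -0.00064627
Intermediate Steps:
S(R)/(-4642) = √(3 + 6)/(-4642) = -√9/4642 = -1/4642*3 = -3/4642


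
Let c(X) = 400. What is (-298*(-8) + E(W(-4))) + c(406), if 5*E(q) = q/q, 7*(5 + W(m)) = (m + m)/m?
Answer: 13921/5 ≈ 2784.2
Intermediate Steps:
W(m) = -33/7 (W(m) = -5 + ((m + m)/m)/7 = -5 + ((2*m)/m)/7 = -5 + (⅐)*2 = -5 + 2/7 = -33/7)
E(q) = ⅕ (E(q) = (q/q)/5 = (⅕)*1 = ⅕)
(-298*(-8) + E(W(-4))) + c(406) = (-298*(-8) + ⅕) + 400 = (2384 + ⅕) + 400 = 11921/5 + 400 = 13921/5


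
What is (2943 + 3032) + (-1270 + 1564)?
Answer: 6269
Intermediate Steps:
(2943 + 3032) + (-1270 + 1564) = 5975 + 294 = 6269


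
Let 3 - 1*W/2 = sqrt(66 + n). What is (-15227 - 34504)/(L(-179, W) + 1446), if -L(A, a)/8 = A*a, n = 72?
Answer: 83199963/171863834 + 11869132*sqrt(138)/85931917 ≈ 2.1067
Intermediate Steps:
W = 6 - 2*sqrt(138) (W = 6 - 2*sqrt(66 + 72) = 6 - 2*sqrt(138) ≈ -17.495)
L(A, a) = -8*A*a
(-15227 - 34504)/(L(-179, W) + 1446) = (-15227 - 34504)/(-8*(-179)*(6 - 2*sqrt(138)) + 1446) = -49731/((8592 - 2864*sqrt(138)) + 1446) = -49731/(10038 - 2864*sqrt(138))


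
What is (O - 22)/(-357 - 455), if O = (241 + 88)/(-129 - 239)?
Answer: 8425/298816 ≈ 0.028195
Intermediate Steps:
O = -329/368 (O = 329/(-368) = 329*(-1/368) = -329/368 ≈ -0.89402)
(O - 22)/(-357 - 455) = (-329/368 - 22)/(-357 - 455) = -8425/368/(-812) = -8425/368*(-1/812) = 8425/298816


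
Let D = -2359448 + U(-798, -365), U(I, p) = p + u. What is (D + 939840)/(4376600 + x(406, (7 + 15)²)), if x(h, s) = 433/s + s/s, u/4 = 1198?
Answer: -684947604/2118275317 ≈ -0.32335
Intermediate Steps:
u = 4792 (u = 4*1198 = 4792)
U(I, p) = 4792 + p (U(I, p) = p + 4792 = 4792 + p)
x(h, s) = 1 + 433/s (x(h, s) = 433/s + 1 = 1 + 433/s)
D = -2355021 (D = -2359448 + (4792 - 365) = -2359448 + 4427 = -2355021)
(D + 939840)/(4376600 + x(406, (7 + 15)²)) = (-2355021 + 939840)/(4376600 + (433 + (7 + 15)²)/((7 + 15)²)) = -1415181/(4376600 + (433 + 22²)/(22²)) = -1415181/(4376600 + (433 + 484)/484) = -1415181/(4376600 + (1/484)*917) = -1415181/(4376600 + 917/484) = -1415181/2118275317/484 = -1415181*484/2118275317 = -684947604/2118275317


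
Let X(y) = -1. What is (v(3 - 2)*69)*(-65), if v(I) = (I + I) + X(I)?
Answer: -4485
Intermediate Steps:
v(I) = -1 + 2*I (v(I) = (I + I) - 1 = 2*I - 1 = -1 + 2*I)
(v(3 - 2)*69)*(-65) = ((-1 + 2*(3 - 2))*69)*(-65) = ((-1 + 2*1)*69)*(-65) = ((-1 + 2)*69)*(-65) = (1*69)*(-65) = 69*(-65) = -4485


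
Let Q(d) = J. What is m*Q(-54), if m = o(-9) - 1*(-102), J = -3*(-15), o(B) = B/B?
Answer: 4635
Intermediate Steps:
o(B) = 1
J = 45
Q(d) = 45
m = 103 (m = 1 - 1*(-102) = 1 + 102 = 103)
m*Q(-54) = 103*45 = 4635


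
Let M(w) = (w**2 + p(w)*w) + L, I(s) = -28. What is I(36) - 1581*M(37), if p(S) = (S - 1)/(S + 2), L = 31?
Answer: -29476528/13 ≈ -2.2674e+6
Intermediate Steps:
p(S) = (-1 + S)/(2 + S)
M(w) = 31 + w**2 + w*(-1 + w)/(2 + w) (M(w) = (w**2 + ((-1 + w)/(2 + w))*w) + 31 = (w**2 + w*(-1 + w)/(2 + w)) + 31 = 31 + w**2 + w*(-1 + w)/(2 + w))
I(36) - 1581*M(37) = -28 - 1581*(37*(-1 + 37) + (2 + 37)*(31 + 37**2))/(2 + 37) = -28 - 1581*(37*36 + 39*(31 + 1369))/39 = -28 - 527*(1332 + 39*1400)/13 = -28 - 527*(1332 + 54600)/13 = -28 - 527*55932/13 = -28 - 1581*18644/13 = -28 - 29476164/13 = -29476528/13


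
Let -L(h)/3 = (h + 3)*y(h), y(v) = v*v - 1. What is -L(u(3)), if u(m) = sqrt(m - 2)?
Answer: 0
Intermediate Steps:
y(v) = -1 + v**2 (y(v) = v**2 - 1 = -1 + v**2)
u(m) = sqrt(-2 + m)
L(h) = -3*(-1 + h**2)*(3 + h) (L(h) = -3*(h + 3)*(-1 + h**2) = -3*(3 + h)*(-1 + h**2) = -3*(-1 + h**2)*(3 + h))
-L(u(3)) = -(-3)*(-1 + (sqrt(-2 + 3))**2)*(3 + sqrt(-2 + 3)) = -(-3)*(-1 + (sqrt(1))**2)*(3 + sqrt(1)) = -(-3)*(-1 + 1**2)*(3 + 1) = -(-3)*(-1 + 1)*4 = -(-3)*0*4 = -1*0 = 0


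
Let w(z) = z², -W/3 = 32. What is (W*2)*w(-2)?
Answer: -768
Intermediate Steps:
W = -96 (W = -3*32 = -96)
(W*2)*w(-2) = -96*2*(-2)² = -192*4 = -768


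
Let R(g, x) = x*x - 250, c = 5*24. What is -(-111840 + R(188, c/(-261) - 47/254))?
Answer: 54735765558359/488321604 ≈ 1.1209e+5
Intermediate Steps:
c = 120
R(g, x) = -250 + x² (R(g, x) = x² - 250 = -250 + x²)
-(-111840 + R(188, c/(-261) - 47/254)) = -(-111840 + (-250 + (120/(-261) - 47/254)²)) = -(-111840 + (-250 + (120*(-1/261) - 47*1/254)²)) = -(-111840 + (-250 + (-40/87 - 47/254)²)) = -(-111840 + (-250 + (-14249/22098)²)) = -(-111840 + (-250 + 203034001/488321604)) = -(-111840 - 121877366999/488321604) = -1*(-54735765558359/488321604) = 54735765558359/488321604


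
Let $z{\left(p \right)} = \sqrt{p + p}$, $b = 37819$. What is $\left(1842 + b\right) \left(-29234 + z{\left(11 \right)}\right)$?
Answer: $-1159449674 + 39661 \sqrt{22} \approx -1.1593 \cdot 10^{9}$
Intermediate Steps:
$z{\left(p \right)} = \sqrt{2} \sqrt{p}$ ($z{\left(p \right)} = \sqrt{2 p} = \sqrt{2} \sqrt{p}$)
$\left(1842 + b\right) \left(-29234 + z{\left(11 \right)}\right) = \left(1842 + 37819\right) \left(-29234 + \sqrt{2} \sqrt{11}\right) = 39661 \left(-29234 + \sqrt{22}\right) = -1159449674 + 39661 \sqrt{22}$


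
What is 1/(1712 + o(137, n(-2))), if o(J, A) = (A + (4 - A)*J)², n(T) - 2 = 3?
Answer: 1/19136 ≈ 5.2257e-5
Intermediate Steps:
n(T) = 5 (n(T) = 2 + 3 = 5)
o(J, A) = (A + J*(4 - A))²
1/(1712 + o(137, n(-2))) = 1/(1712 + (5 + 4*137 - 1*5*137)²) = 1/(1712 + (5 + 548 - 685)²) = 1/(1712 + (-132)²) = 1/(1712 + 17424) = 1/19136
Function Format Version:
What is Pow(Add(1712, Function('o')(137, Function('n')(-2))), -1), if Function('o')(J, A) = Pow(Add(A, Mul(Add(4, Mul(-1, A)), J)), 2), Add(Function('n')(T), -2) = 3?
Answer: Rational(1, 19136) ≈ 5.2257e-5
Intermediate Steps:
Function('n')(T) = 5 (Function('n')(T) = Add(2, 3) = 5)
Function('o')(J, A) = Pow(Add(A, Mul(J, Add(4, Mul(-1, A)))), 2)
Pow(Add(1712, Function('o')(137, Function('n')(-2))), -1) = Pow(Add(1712, Pow(Add(5, Mul(4, 137), Mul(-1, 5, 137)), 2)), -1) = Pow(Add(1712, Pow(Add(5, 548, -685), 2)), -1) = Pow(Add(1712, Pow(-132, 2)), -1) = Pow(Add(1712, 17424), -1) = Pow(19136, -1) = Rational(1, 19136)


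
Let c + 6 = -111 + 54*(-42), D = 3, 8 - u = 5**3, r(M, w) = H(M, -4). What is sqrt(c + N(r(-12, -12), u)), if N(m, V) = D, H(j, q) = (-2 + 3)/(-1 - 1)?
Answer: I*sqrt(2382) ≈ 48.806*I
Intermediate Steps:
H(j, q) = -1/2 (H(j, q) = 1/(-2) = 1*(-1/2) = -1/2)
r(M, w) = -1/2
u = -117 (u = 8 - 1*5**3 = 8 - 1*125 = 8 - 125 = -117)
N(m, V) = 3
c = -2385 (c = -6 + (-111 + 54*(-42)) = -6 + (-111 - 2268) = -6 - 2379 = -2385)
sqrt(c + N(r(-12, -12), u)) = sqrt(-2385 + 3) = sqrt(-2382) = I*sqrt(2382)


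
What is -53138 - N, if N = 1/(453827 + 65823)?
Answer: -27613161701/519650 ≈ -53138.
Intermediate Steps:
N = 1/519650 ≈ 1.9244e-6
-53138 - N = -53138 - 1*1/519650 = -53138 - 1/519650 = -27613161701/519650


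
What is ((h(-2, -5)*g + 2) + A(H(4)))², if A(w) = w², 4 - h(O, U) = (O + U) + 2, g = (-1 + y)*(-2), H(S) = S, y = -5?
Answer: 15876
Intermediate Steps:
g = 12 (g = (-1 - 5)*(-2) = -6*(-2) = 12)
h(O, U) = 2 - O - U (h(O, U) = 4 - ((O + U) + 2) = 4 - (2 + O + U) = 4 + (-2 - O - U) = 2 - O - U)
((h(-2, -5)*g + 2) + A(H(4)))² = (((2 - 1*(-2) - 1*(-5))*12 + 2) + 4²)² = (((2 + 2 + 5)*12 + 2) + 16)² = ((9*12 + 2) + 16)² = ((108 + 2) + 16)² = (110 + 16)² = 126² = 15876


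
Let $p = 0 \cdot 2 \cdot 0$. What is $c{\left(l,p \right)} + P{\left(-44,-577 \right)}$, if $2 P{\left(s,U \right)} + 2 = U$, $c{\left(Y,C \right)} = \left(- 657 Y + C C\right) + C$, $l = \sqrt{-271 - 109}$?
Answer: $- \frac{579}{2} - 1314 i \sqrt{95} \approx -289.5 - 12807.0 i$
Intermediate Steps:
$l = 2 i \sqrt{95}$ ($l = \sqrt{-380} = 2 i \sqrt{95} \approx 19.494 i$)
$p = 0$ ($p = 0 \cdot 0 = 0$)
$c{\left(Y,C \right)} = C + C^{2} - 657 Y$ ($c{\left(Y,C \right)} = \left(- 657 Y + C^{2}\right) + C = \left(C^{2} - 657 Y\right) + C = C + C^{2} - 657 Y$)
$P{\left(s,U \right)} = -1 + \frac{U}{2}$
$c{\left(l,p \right)} + P{\left(-44,-577 \right)} = \left(0 + 0^{2} - 657 \cdot 2 i \sqrt{95}\right) + \left(-1 + \frac{1}{2} \left(-577\right)\right) = \left(0 + 0 - 1314 i \sqrt{95}\right) - \frac{579}{2} = - 1314 i \sqrt{95} - \frac{579}{2} = - \frac{579}{2} - 1314 i \sqrt{95}$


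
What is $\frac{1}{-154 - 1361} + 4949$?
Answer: $\frac{7497734}{1515} \approx 4949.0$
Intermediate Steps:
$\frac{1}{-154 - 1361} + 4949 = \frac{1}{-1515} + 4949 = - \frac{1}{1515} + 4949 = \frac{7497734}{1515}$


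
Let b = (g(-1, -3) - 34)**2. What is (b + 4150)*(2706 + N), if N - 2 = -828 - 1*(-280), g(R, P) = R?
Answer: 11610000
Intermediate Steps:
N = -546 (N = 2 + (-828 - 1*(-280)) = 2 + (-828 + 280) = 2 - 548 = -546)
b = 1225 (b = (-1 - 34)**2 = (-35)**2 = 1225)
(b + 4150)*(2706 + N) = (1225 + 4150)*(2706 - 546) = 5375*2160 = 11610000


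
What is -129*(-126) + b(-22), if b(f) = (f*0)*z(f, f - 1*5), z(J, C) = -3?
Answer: 16254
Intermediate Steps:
b(f) = 0 (b(f) = (f*0)*(-3) = 0*(-3) = 0)
-129*(-126) + b(-22) = -129*(-126) + 0 = 16254 + 0 = 16254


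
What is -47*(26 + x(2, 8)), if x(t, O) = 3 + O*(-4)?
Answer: 141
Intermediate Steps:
x(t, O) = 3 - 4*O
-47*(26 + x(2, 8)) = -47*(26 + (3 - 4*8)) = -47*(26 + (3 - 32)) = -47*(26 - 29) = -47*(-3) = 141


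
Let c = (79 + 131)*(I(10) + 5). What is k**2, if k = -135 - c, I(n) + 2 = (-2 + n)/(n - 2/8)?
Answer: 148474225/169 ≈ 8.7855e+5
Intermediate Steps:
I(n) = -2 + (-2 + n)/(-1/4 + n) (I(n) = -2 + (-2 + n)/(n - 2/8) = -2 + (-2 + n)/(n - 2*1/8) = -2 + (-2 + n)/(n - 1/4) = -2 + (-2 + n)/(-1/4 + n))
c = 10430/13 (c = (79 + 131)*(2*(-3 - 2*10)/(-1 + 4*10) + 5) = 210*(2*(-3 - 20)/(-1 + 40) + 5) = 210*(2*(-23)/39 + 5) = 210*(2*(1/39)*(-23) + 5) = 210*(-46/39 + 5) = 210*(149/39) = 10430/13 ≈ 802.31)
k = -12185/13 (k = -135 - 1*10430/13 = -135 - 10430/13 = -12185/13 ≈ -937.31)
k**2 = (-12185/13)**2 = 148474225/169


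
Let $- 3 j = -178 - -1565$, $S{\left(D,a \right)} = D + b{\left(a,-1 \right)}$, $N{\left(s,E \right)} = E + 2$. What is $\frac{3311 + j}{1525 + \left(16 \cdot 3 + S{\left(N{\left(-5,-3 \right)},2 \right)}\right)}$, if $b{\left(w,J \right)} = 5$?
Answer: $\frac{8546}{4731} \approx 1.8064$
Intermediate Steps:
$N{\left(s,E \right)} = 2 + E$
$S{\left(D,a \right)} = 5 + D$ ($S{\left(D,a \right)} = D + 5 = 5 + D$)
$j = - \frac{1387}{3}$ ($j = - \frac{-178 - -1565}{3} = - \frac{-178 + 1565}{3} = \left(- \frac{1}{3}\right) 1387 = - \frac{1387}{3} \approx -462.33$)
$\frac{3311 + j}{1525 + \left(16 \cdot 3 + S{\left(N{\left(-5,-3 \right)},2 \right)}\right)} = \frac{3311 - \frac{1387}{3}}{1525 + \left(16 \cdot 3 + \left(5 + \left(2 - 3\right)\right)\right)} = \frac{8546}{3 \left(1525 + \left(48 + \left(5 - 1\right)\right)\right)} = \frac{8546}{3 \left(1525 + \left(48 + 4\right)\right)} = \frac{8546}{3 \left(1525 + 52\right)} = \frac{8546}{3 \cdot 1577} = \frac{8546}{3} \cdot \frac{1}{1577} = \frac{8546}{4731}$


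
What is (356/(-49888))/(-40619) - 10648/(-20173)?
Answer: 5394280384261/10219645189064 ≈ 0.52783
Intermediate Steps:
(356/(-49888))/(-40619) - 10648/(-20173) = (356*(-1/49888))*(-1/40619) - 10648*(-1/20173) = -89/12472*(-1/40619) + 10648/20173 = 89/506600168 + 10648/20173 = 5394280384261/10219645189064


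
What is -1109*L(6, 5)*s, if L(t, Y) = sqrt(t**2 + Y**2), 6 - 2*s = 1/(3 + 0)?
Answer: -18853*sqrt(61)/6 ≈ -24541.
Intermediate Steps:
s = 17/6 (s = 3 - 1/(2*(3 + 0)) = 3 - 1/2/3 = 3 - 1/2*1/3 = 3 - 1/6 = 17/6 ≈ 2.8333)
L(t, Y) = sqrt(Y**2 + t**2)
-1109*L(6, 5)*s = -1109*sqrt(5**2 + 6**2)*(17/6) = -1109*sqrt(25 + 36)*(17/6) = -1109*sqrt(61)*(17/6) = -1109*17*sqrt(61)/6 = -18853*sqrt(61)/6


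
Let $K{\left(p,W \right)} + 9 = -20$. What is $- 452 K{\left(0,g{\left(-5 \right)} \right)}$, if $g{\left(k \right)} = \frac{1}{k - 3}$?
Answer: $13108$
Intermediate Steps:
$g{\left(k \right)} = \frac{1}{-3 + k}$
$K{\left(p,W \right)} = -29$ ($K{\left(p,W \right)} = -9 - 20 = -29$)
$- 452 K{\left(0,g{\left(-5 \right)} \right)} = \left(-452\right) \left(-29\right) = 13108$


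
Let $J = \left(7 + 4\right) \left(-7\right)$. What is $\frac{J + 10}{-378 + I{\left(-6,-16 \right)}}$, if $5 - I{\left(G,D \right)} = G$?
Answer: $\frac{67}{367} \approx 0.18256$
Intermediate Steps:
$J = -77$ ($J = 11 \left(-7\right) = -77$)
$I{\left(G,D \right)} = 5 - G$
$\frac{J + 10}{-378 + I{\left(-6,-16 \right)}} = \frac{-77 + 10}{-378 + \left(5 - -6\right)} = - \frac{67}{-378 + \left(5 + 6\right)} = - \frac{67}{-378 + 11} = - \frac{67}{-367} = \left(-67\right) \left(- \frac{1}{367}\right) = \frac{67}{367}$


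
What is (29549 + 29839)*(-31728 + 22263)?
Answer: -562107420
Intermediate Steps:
(29549 + 29839)*(-31728 + 22263) = 59388*(-9465) = -562107420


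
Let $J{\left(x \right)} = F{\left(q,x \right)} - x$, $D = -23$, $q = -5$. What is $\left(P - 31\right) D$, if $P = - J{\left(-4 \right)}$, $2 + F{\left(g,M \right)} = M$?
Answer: $667$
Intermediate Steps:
$F{\left(g,M \right)} = -2 + M$
$J{\left(x \right)} = -2$ ($J{\left(x \right)} = \left(-2 + x\right) - x = -2$)
$P = 2$ ($P = \left(-1\right) \left(-2\right) = 2$)
$\left(P - 31\right) D = \left(2 - 31\right) \left(-23\right) = \left(-29\right) \left(-23\right) = 667$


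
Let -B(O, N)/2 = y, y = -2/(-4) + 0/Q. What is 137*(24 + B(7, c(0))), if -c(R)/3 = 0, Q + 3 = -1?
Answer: 3151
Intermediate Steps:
Q = -4 (Q = -3 - 1 = -4)
c(R) = 0 (c(R) = -3*0 = 0)
y = 1/2 (y = -2/(-4) + 0/(-4) = -2*(-1/4) + 0*(-1/4) = 1/2 + 0 = 1/2 ≈ 0.50000)
B(O, N) = -1 (B(O, N) = -2*1/2 = -1)
137*(24 + B(7, c(0))) = 137*(24 - 1) = 137*23 = 3151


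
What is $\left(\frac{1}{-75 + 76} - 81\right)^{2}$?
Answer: $6400$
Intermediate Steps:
$\left(\frac{1}{-75 + 76} - 81\right)^{2} = \left(1^{-1} - 81\right)^{2} = \left(1 - 81\right)^{2} = \left(-80\right)^{2} = 6400$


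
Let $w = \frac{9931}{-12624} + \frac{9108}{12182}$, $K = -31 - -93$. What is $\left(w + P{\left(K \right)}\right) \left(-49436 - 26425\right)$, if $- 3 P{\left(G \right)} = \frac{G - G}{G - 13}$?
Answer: $\frac{75861632175}{25630928} \approx 2959.8$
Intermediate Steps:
$K = 62$ ($K = -31 + 93 = 62$)
$w = - \frac{3000025}{76892784}$ ($w = 9931 \left(- \frac{1}{12624}\right) + 9108 \cdot \frac{1}{12182} = - \frac{9931}{12624} + \frac{4554}{6091} = - \frac{3000025}{76892784} \approx -0.039016$)
$P{\left(G \right)} = 0$ ($P{\left(G \right)} = - \frac{\left(G - G\right) \frac{1}{G - 13}}{3} = - \frac{0 \frac{1}{-13 + G}}{3} = \left(- \frac{1}{3}\right) 0 = 0$)
$\left(w + P{\left(K \right)}\right) \left(-49436 - 26425\right) = \left(- \frac{3000025}{76892784} + 0\right) \left(-49436 - 26425\right) = \left(- \frac{3000025}{76892784}\right) \left(-75861\right) = \frac{75861632175}{25630928}$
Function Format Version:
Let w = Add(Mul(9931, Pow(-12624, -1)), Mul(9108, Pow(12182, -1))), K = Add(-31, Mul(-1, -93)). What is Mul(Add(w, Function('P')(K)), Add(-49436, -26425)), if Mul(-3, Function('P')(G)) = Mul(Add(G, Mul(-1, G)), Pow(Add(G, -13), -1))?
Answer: Rational(75861632175, 25630928) ≈ 2959.8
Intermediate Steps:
K = 62 (K = Add(-31, 93) = 62)
w = Rational(-3000025, 76892784) (w = Add(Mul(9931, Rational(-1, 12624)), Mul(9108, Rational(1, 12182))) = Add(Rational(-9931, 12624), Rational(4554, 6091)) = Rational(-3000025, 76892784) ≈ -0.039016)
Function('P')(G) = 0 (Function('P')(G) = Mul(Rational(-1, 3), Mul(Add(G, Mul(-1, G)), Pow(Add(G, -13), -1))) = Mul(Rational(-1, 3), Mul(0, Pow(Add(-13, G), -1))) = Mul(Rational(-1, 3), 0) = 0)
Mul(Add(w, Function('P')(K)), Add(-49436, -26425)) = Mul(Add(Rational(-3000025, 76892784), 0), Add(-49436, -26425)) = Mul(Rational(-3000025, 76892784), -75861) = Rational(75861632175, 25630928)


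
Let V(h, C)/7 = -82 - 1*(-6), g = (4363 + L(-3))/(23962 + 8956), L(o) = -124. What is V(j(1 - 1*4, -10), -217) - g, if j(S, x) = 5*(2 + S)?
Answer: -17516615/32918 ≈ -532.13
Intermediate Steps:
g = 4239/32918 (g = (4363 - 124)/(23962 + 8956) = 4239/32918 ≈ 0.12877)
j(S, x) = 10 + 5*S
V(h, C) = -532 (V(h, C) = 7*(-82 - 1*(-6)) = 7*(-82 + 6) = 7*(-76) = -532)
V(j(1 - 1*4, -10), -217) - g = -532 - 1*4239/32918 = -532 - 4239/32918 = -17516615/32918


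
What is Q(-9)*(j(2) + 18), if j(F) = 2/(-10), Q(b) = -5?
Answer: -89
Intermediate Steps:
j(F) = -⅕ (j(F) = 2*(-⅒) = -⅕)
Q(-9)*(j(2) + 18) = -5*(-⅕ + 18) = -5*89/5 = -89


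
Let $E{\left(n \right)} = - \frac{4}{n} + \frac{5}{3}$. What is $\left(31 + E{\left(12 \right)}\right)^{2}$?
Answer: $\frac{9409}{9} \approx 1045.4$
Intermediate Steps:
$E{\left(n \right)} = \frac{5}{3} - \frac{4}{n}$ ($E{\left(n \right)} = - \frac{4}{n} + 5 \cdot \frac{1}{3} = - \frac{4}{n} + \frac{5}{3} = \frac{5}{3} - \frac{4}{n}$)
$\left(31 + E{\left(12 \right)}\right)^{2} = \left(31 + \left(\frac{5}{3} - \frac{4}{12}\right)\right)^{2} = \left(31 + \left(\frac{5}{3} - \frac{1}{3}\right)\right)^{2} = \left(31 + \frac{4}{3}\right)^{2} = \left(\frac{97}{3}\right)^{2} = \frac{9409}{9}$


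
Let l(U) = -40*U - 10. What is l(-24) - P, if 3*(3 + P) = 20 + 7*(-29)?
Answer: 1014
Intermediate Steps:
l(U) = -10 - 40*U
P = -64 (P = -3 + (20 + 7*(-29))/3 = -3 + (20 - 203)/3 = -3 + (⅓)*(-183) = -3 - 61 = -64)
l(-24) - P = (-10 - 40*(-24)) - 1*(-64) = (-10 + 960) + 64 = 950 + 64 = 1014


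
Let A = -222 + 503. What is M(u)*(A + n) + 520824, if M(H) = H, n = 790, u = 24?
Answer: 546528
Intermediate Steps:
A = 281
M(u)*(A + n) + 520824 = 24*(281 + 790) + 520824 = 24*1071 + 520824 = 25704 + 520824 = 546528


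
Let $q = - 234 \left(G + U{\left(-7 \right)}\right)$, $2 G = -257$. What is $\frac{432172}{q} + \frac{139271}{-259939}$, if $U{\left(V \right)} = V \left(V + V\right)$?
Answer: $\frac{8564952337}{142706511} \approx 60.018$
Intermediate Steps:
$G = - \frac{257}{2}$ ($G = \frac{1}{2} \left(-257\right) = - \frac{257}{2} \approx -128.5$)
$U{\left(V \right)} = 2 V^{2}$ ($U{\left(V \right)} = V 2 V = 2 V^{2}$)
$q = 7137$ ($q = - 234 \left(- \frac{257}{2} + 2 \left(-7\right)^{2}\right) = - 234 \left(- \frac{257}{2} + 2 \cdot 49\right) = - 234 \left(- \frac{257}{2} + 98\right) = \left(-234\right) \left(- \frac{61}{2}\right) = 7137$)
$\frac{432172}{q} + \frac{139271}{-259939} = \frac{432172}{7137} + \frac{139271}{-259939} = 432172 \cdot \frac{1}{7137} + 139271 \left(- \frac{1}{259939}\right) = \frac{33244}{549} - \frac{139271}{259939} = \frac{8564952337}{142706511}$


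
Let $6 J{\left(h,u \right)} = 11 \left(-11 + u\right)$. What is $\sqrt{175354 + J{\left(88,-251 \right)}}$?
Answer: $\frac{\sqrt{1573863}}{3} \approx 418.18$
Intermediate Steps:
$J{\left(h,u \right)} = - \frac{121}{6} + \frac{11 u}{6}$ ($J{\left(h,u \right)} = \frac{11 \left(-11 + u\right)}{6} = \frac{-121 + 11 u}{6} = - \frac{121}{6} + \frac{11 u}{6}$)
$\sqrt{175354 + J{\left(88,-251 \right)}} = \sqrt{175354 + \left(- \frac{121}{6} + \frac{11}{6} \left(-251\right)\right)} = \sqrt{175354 - \frac{1441}{3}} = \sqrt{\frac{524621}{3}} = \frac{\sqrt{1573863}}{3}$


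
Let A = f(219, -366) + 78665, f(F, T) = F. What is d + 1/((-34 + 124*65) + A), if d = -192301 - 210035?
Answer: -34967021759/86910 ≈ -4.0234e+5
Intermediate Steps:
d = -402336
A = 78884 (A = 219 + 78665 = 78884)
d + 1/((-34 + 124*65) + A) = -402336 + 1/((-34 + 124*65) + 78884) = -402336 + 1/((-34 + 8060) + 78884) = -402336 + 1/(8026 + 78884) = -402336 + 1/86910 = -34967021759/86910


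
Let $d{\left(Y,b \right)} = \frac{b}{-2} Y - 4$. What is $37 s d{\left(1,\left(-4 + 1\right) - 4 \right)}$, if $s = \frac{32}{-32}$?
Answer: $\frac{37}{2} \approx 18.5$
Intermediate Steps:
$d{\left(Y,b \right)} = -4 - \frac{Y b}{2}$ ($d{\left(Y,b \right)} = b \left(- \frac{1}{2}\right) Y - 4 = - \frac{b}{2} Y - 4 = - \frac{Y b}{2} - 4 = -4 - \frac{Y b}{2}$)
$s = -1$ ($s = 32 \left(- \frac{1}{32}\right) = -1$)
$37 s d{\left(1,\left(-4 + 1\right) - 4 \right)} = 37 \left(-1\right) \left(-4 - \frac{\left(-4 + 1\right) - 4}{2}\right) = - 37 \left(-4 - \frac{-3 - 4}{2}\right) = - 37 \left(-4 - \frac{1}{2} \left(-7\right)\right) = - 37 \left(-4 + \frac{7}{2}\right) = \left(-37\right) \left(- \frac{1}{2}\right) = \frac{37}{2}$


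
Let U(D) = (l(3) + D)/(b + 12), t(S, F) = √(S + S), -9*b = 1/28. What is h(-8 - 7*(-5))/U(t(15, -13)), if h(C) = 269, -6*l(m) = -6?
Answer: -813187/7308 + 813187*√30/7308 ≈ 498.20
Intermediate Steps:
l(m) = 1 (l(m) = -⅙*(-6) = 1)
b = -1/252 (b = -⅑/28 = -⅑*1/28 = -1/252 ≈ -0.0039683)
t(S, F) = √2*√S (t(S, F) = √(2*S) = √2*√S)
U(D) = 252/3023 + 252*D/3023 (U(D) = (1 + D)/(-1/252 + 12) = (1 + D)/(3023/252) = (1 + D)*(252/3023) = 252/3023 + 252*D/3023)
h(-8 - 7*(-5))/U(t(15, -13)) = 269/(252/3023 + 252*(√2*√15)/3023) = 269/(252/3023 + 252*√30/3023)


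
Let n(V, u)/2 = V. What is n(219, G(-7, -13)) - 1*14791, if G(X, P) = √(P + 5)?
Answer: -14353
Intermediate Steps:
G(X, P) = √(5 + P)
n(V, u) = 2*V
n(219, G(-7, -13)) - 1*14791 = 2*219 - 1*14791 = 438 - 14791 = -14353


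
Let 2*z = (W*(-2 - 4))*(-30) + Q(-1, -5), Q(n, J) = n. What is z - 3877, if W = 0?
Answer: -7755/2 ≈ -3877.5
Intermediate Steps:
z = -½ (z = ((0*(-2 - 4))*(-30) - 1)/2 = ((0*(-6))*(-30) - 1)/2 = (0*(-30) - 1)/2 = (0 - 1)/2 = (½)*(-1) = -½ ≈ -0.50000)
z - 3877 = -½ - 3877 = -7755/2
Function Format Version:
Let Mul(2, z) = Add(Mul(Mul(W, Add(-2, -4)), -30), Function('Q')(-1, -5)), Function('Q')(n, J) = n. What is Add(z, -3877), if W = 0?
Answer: Rational(-7755, 2) ≈ -3877.5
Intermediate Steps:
z = Rational(-1, 2) (z = Mul(Rational(1, 2), Add(Mul(Mul(0, Add(-2, -4)), -30), -1)) = Mul(Rational(1, 2), Add(Mul(Mul(0, -6), -30), -1)) = Mul(Rational(1, 2), Add(Mul(0, -30), -1)) = Mul(Rational(1, 2), Add(0, -1)) = Mul(Rational(1, 2), -1) = Rational(-1, 2) ≈ -0.50000)
Add(z, -3877) = Add(Rational(-1, 2), -3877) = Rational(-7755, 2)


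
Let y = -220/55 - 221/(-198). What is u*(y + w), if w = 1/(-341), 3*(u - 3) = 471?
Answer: -1417520/3069 ≈ -461.88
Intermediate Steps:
u = 160 (u = 3 + (1/3)*471 = 3 + 157 = 160)
y = -571/198 (y = -220*1/55 - 221*(-1/198) = -4 + 221/198 = -571/198 ≈ -2.8838)
w = -1/341 ≈ -0.0029326
u*(y + w) = 160*(-571/198 - 1/341) = 160*(-17719/6138) = -1417520/3069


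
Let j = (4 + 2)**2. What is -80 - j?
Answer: -116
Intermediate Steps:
j = 36 (j = 6**2 = 36)
-80 - j = -80 - 1*36 = -80 - 36 = -116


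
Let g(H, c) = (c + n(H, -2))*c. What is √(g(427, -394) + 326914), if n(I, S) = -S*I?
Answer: 3*√16186 ≈ 381.67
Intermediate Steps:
n(I, S) = -I*S
g(H, c) = c*(c + 2*H) (g(H, c) = (c - 1*H*(-2))*c = (c + 2*H)*c = c*(c + 2*H))
√(g(427, -394) + 326914) = √(-394*(-394 + 2*427) + 326914) = √(-394*(-394 + 854) + 326914) = √(-394*460 + 326914) = √(-181240 + 326914) = √145674 = 3*√16186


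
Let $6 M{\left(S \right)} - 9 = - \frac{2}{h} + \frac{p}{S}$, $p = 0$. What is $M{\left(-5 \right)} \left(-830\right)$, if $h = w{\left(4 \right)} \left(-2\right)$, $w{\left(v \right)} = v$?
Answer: $- \frac{15355}{12} \approx -1279.6$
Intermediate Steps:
$h = -8$ ($h = 4 \left(-2\right) = -8$)
$M{\left(S \right)} = \frac{37}{24}$ ($M{\left(S \right)} = \frac{3}{2} + \frac{- \frac{2}{-8} + \frac{0}{S}}{6} = \frac{3}{2} + \frac{\left(-2\right) \left(- \frac{1}{8}\right) + 0}{6} = \frac{3}{2} + \frac{\frac{1}{4} + 0}{6} = \frac{3}{2} + \frac{1}{6} \cdot \frac{1}{4} = \frac{3}{2} + \frac{1}{24} = \frac{37}{24}$)
$M{\left(-5 \right)} \left(-830\right) = \frac{37}{24} \left(-830\right) = - \frac{15355}{12}$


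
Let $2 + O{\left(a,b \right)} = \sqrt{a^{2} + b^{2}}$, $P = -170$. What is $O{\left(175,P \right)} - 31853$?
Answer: $-31855 + 5 \sqrt{2381} \approx -31611.0$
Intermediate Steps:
$O{\left(a,b \right)} = -2 + \sqrt{a^{2} + b^{2}}$
$O{\left(175,P \right)} - 31853 = \left(-2 + \sqrt{175^{2} + \left(-170\right)^{2}}\right) - 31853 = \left(-2 + \sqrt{30625 + 28900}\right) - 31853 = \left(-2 + \sqrt{59525}\right) - 31853 = \left(-2 + 5 \sqrt{2381}\right) - 31853 = -31855 + 5 \sqrt{2381}$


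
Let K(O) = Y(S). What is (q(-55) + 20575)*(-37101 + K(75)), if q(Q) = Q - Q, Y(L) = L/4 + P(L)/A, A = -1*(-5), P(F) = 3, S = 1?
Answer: -3053342345/4 ≈ -7.6334e+8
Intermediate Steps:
A = 5
Y(L) = 3/5 + L/4 (Y(L) = L/4 + 3/5 = 3/5 + L/4)
K(O) = 17/20 (K(O) = 3/5 + (1/4)*1 = 3/5 + 1/4 = 17/20)
q(Q) = 0
(q(-55) + 20575)*(-37101 + K(75)) = (0 + 20575)*(-37101 + 17/20) = 20575*(-742003/20) = -3053342345/4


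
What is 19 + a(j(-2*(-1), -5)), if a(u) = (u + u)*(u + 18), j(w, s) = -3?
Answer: -71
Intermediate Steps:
a(u) = 2*u*(18 + u) (a(u) = (2*u)*(18 + u) = 2*u*(18 + u))
19 + a(j(-2*(-1), -5)) = 19 + 2*(-3)*(18 - 3) = 19 + 2*(-3)*15 = 19 - 90 = -71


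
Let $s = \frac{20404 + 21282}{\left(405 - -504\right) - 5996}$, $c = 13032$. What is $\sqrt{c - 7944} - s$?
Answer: $\frac{41686}{5087} + 4 \sqrt{318} \approx 79.525$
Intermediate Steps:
$s = - \frac{41686}{5087}$ ($s = \frac{41686}{\left(405 + 504\right) - 5996} = \frac{41686}{909 - 5996} = \frac{41686}{-5087} = 41686 \left(- \frac{1}{5087}\right) = - \frac{41686}{5087} \approx -8.1946$)
$\sqrt{c - 7944} - s = \sqrt{13032 - 7944} - - \frac{41686}{5087} = \sqrt{5088} + \frac{41686}{5087} = 4 \sqrt{318} + \frac{41686}{5087} = \frac{41686}{5087} + 4 \sqrt{318}$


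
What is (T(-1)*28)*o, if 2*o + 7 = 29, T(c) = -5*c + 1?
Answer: 1848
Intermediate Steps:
T(c) = 1 - 5*c
o = 11 (o = -7/2 + (½)*29 = -7/2 + 29/2 = 11)
(T(-1)*28)*o = ((1 - 5*(-1))*28)*11 = ((1 + 5)*28)*11 = (6*28)*11 = 168*11 = 1848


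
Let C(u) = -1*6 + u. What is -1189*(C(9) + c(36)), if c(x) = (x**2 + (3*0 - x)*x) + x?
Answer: -46371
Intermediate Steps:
C(u) = -6 + u
c(x) = x (c(x) = (x**2 + (0 - x)*x) + x = (x**2 + (-x)*x) + x = (x**2 - x**2) + x = 0 + x = x)
-1189*(C(9) + c(36)) = -1189*((-6 + 9) + 36) = -1189*(3 + 36) = -1189*39 = -46371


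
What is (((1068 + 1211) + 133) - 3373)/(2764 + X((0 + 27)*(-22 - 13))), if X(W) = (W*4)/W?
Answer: -961/2768 ≈ -0.34718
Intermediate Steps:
X(W) = 4 (X(W) = (4*W)/W = 4)
(((1068 + 1211) + 133) - 3373)/(2764 + X((0 + 27)*(-22 - 13))) = (((1068 + 1211) + 133) - 3373)/(2764 + 4) = ((2279 + 133) - 3373)/2768 = (2412 - 3373)*(1/2768) = -961*1/2768 = -961/2768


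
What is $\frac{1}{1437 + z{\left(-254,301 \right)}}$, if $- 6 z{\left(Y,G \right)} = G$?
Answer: $\frac{6}{8321} \approx 0.00072107$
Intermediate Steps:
$z{\left(Y,G \right)} = - \frac{G}{6}$
$\frac{1}{1437 + z{\left(-254,301 \right)}} = \frac{1}{1437 - \frac{301}{6}} = \frac{1}{\frac{8321}{6}} = \frac{6}{8321}$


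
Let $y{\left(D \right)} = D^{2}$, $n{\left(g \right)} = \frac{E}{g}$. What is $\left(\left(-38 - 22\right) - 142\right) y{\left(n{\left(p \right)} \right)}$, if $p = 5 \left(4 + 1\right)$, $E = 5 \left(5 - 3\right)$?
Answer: $- \frac{808}{25} \approx -32.32$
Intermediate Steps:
$E = 10$ ($E = 5 \cdot 2 = 10$)
$p = 25$ ($p = 5 \cdot 5 = 25$)
$n{\left(g \right)} = \frac{10}{g}$
$\left(\left(-38 - 22\right) - 142\right) y{\left(n{\left(p \right)} \right)} = \left(\left(-38 - 22\right) - 142\right) \left(\frac{10}{25}\right)^{2} = \left(\left(-38 - 22\right) - 142\right) \left(10 \cdot \frac{1}{25}\right)^{2} = \left(-60 - 142\right) \left(\frac{2}{5}\right)^{2} = \left(-202\right) \frac{4}{25} = - \frac{808}{25}$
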